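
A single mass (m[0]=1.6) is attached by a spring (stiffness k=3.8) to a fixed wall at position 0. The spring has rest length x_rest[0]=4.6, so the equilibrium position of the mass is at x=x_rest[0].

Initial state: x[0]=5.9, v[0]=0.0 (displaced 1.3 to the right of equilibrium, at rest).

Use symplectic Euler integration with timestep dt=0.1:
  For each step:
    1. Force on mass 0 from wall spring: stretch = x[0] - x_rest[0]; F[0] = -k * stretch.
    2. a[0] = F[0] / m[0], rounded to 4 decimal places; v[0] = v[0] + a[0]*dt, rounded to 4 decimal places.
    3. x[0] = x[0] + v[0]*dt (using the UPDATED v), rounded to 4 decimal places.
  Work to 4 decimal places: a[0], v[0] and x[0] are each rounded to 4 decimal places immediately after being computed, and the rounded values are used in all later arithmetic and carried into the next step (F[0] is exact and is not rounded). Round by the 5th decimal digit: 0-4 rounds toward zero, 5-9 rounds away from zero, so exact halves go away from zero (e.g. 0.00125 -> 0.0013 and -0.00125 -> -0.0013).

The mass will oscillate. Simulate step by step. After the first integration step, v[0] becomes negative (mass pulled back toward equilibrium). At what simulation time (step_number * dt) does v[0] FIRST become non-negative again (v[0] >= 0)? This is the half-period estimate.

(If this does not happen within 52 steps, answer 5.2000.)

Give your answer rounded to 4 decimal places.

Step 0: x=[5.9000] v=[0.0000]
Step 1: x=[5.8691] v=[-0.3088]
Step 2: x=[5.8081] v=[-0.6102]
Step 3: x=[5.7184] v=[-0.8971]
Step 4: x=[5.6021] v=[-1.1627]
Step 5: x=[5.4620] v=[-1.4007]
Step 6: x=[5.3015] v=[-1.6054]
Step 7: x=[5.1243] v=[-1.7720]
Step 8: x=[4.9347] v=[-1.8965]
Step 9: x=[4.7371] v=[-1.9760]
Step 10: x=[4.5362] v=[-2.0086]
Step 11: x=[4.3369] v=[-1.9935]
Step 12: x=[4.1438] v=[-1.9310]
Step 13: x=[3.9615] v=[-1.8227]
Step 14: x=[3.7944] v=[-1.6711]
Step 15: x=[3.6464] v=[-1.4798]
Step 16: x=[3.5211] v=[-1.2533]
Step 17: x=[3.4214] v=[-0.9971]
Step 18: x=[3.3497] v=[-0.7172]
Step 19: x=[3.3077] v=[-0.4203]
Step 20: x=[3.2964] v=[-0.1134]
Step 21: x=[3.3160] v=[0.1962]
First v>=0 after going negative at step 21, time=2.1000

Answer: 2.1000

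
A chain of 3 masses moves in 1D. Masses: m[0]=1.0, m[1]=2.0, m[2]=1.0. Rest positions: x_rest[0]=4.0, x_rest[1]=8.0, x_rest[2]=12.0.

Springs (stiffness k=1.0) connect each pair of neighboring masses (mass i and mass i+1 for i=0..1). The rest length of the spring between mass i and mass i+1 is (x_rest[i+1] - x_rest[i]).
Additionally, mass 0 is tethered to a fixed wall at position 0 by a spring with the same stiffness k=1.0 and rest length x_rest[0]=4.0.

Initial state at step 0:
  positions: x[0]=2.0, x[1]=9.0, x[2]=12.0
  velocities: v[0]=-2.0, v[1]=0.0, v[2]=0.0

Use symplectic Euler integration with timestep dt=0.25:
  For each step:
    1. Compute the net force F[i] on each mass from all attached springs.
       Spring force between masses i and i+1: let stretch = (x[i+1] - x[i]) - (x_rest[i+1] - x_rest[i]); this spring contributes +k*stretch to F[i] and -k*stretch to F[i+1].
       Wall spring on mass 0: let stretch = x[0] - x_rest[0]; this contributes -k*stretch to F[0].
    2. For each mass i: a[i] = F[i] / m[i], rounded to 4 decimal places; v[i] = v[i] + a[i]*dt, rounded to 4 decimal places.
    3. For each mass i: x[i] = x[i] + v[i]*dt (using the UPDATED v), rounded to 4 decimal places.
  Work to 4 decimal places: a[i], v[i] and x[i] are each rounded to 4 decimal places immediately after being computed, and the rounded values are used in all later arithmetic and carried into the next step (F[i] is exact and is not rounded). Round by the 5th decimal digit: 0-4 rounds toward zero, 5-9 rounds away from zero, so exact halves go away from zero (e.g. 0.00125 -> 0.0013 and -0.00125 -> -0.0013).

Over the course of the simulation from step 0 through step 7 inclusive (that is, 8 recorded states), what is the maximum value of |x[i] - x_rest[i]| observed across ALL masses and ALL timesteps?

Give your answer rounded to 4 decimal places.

Answer: 2.1875

Derivation:
Step 0: x=[2.0000 9.0000 12.0000] v=[-2.0000 0.0000 0.0000]
Step 1: x=[1.8125 8.8750 12.0625] v=[-0.7500 -0.5000 0.2500]
Step 2: x=[1.9531 8.6289 12.1758] v=[0.5625 -0.9844 0.4531]
Step 3: x=[2.3889 8.2850 12.3174] v=[1.7432 -1.3755 0.5664]
Step 4: x=[3.0439 7.8829 12.4570] v=[2.6200 -1.6085 0.5583]
Step 5: x=[3.8111 7.4725 12.5607] v=[3.0688 -1.6416 0.4148]
Step 6: x=[4.5690 7.1067 12.5964] v=[3.0314 -1.4633 0.1428]
Step 7: x=[5.1999 6.8331 12.5390] v=[2.5236 -1.0943 -0.2296]
Max displacement = 2.1875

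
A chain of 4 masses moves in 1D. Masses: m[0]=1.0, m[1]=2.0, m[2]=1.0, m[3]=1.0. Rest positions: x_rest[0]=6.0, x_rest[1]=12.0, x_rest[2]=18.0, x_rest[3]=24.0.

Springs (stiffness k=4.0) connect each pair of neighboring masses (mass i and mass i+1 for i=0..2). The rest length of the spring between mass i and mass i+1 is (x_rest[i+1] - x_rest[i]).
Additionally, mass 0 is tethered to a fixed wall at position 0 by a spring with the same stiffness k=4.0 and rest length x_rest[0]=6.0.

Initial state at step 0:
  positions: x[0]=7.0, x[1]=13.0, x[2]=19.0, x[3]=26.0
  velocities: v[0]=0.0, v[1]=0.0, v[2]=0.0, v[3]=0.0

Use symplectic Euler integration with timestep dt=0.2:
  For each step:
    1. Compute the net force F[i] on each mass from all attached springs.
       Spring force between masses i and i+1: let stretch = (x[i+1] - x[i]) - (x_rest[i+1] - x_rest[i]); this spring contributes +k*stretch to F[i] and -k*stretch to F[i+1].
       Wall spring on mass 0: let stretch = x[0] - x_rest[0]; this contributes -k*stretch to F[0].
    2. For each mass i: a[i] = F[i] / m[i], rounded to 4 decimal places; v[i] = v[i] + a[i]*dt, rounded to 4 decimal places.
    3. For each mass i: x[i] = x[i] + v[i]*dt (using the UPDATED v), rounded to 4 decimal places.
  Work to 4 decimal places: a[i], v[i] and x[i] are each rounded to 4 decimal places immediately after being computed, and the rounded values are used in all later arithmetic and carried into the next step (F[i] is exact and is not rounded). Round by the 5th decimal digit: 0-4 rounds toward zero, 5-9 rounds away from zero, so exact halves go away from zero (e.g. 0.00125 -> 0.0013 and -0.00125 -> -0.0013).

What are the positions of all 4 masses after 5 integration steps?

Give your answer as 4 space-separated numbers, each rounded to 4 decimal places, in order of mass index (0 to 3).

Step 0: x=[7.0000 13.0000 19.0000 26.0000] v=[0.0000 0.0000 0.0000 0.0000]
Step 1: x=[6.8400 13.0000 19.1600 25.8400] v=[-0.8000 0.0000 0.8000 -0.8000]
Step 2: x=[6.5712 13.0000 19.4032 25.5712] v=[-1.3440 0.0000 1.2160 -1.3440]
Step 3: x=[6.2796 12.9980 19.6088 25.2755] v=[-1.4579 -0.0102 1.0278 -1.4784]
Step 4: x=[6.0582 12.9874 19.6633 25.0331] v=[-1.1069 -0.0532 0.2725 -1.2118]
Step 5: x=[5.9762 12.9565 19.5088 24.8916] v=[-0.4101 -0.1545 -0.7724 -0.7076]

Answer: 5.9762 12.9565 19.5088 24.8916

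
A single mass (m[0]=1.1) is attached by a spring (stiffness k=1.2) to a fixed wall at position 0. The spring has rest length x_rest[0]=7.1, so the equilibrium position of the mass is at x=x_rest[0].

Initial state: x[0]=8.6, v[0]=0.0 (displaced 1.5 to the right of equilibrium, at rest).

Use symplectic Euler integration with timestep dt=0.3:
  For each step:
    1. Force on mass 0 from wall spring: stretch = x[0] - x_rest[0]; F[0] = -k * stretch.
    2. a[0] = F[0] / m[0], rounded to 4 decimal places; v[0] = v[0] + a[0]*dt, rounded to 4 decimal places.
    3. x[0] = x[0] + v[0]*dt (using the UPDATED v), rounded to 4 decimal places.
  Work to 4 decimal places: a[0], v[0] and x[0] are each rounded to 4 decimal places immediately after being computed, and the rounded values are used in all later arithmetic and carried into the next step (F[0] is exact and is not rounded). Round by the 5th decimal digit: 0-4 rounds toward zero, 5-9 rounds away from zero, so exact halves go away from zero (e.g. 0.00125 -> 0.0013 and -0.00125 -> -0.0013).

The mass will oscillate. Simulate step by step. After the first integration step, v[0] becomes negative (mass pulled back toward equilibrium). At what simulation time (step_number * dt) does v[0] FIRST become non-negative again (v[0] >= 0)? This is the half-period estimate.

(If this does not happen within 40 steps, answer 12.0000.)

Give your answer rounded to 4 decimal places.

Answer: 3.0000

Derivation:
Step 0: x=[8.6000] v=[0.0000]
Step 1: x=[8.4527] v=[-0.4909]
Step 2: x=[8.1726] v=[-0.9336]
Step 3: x=[7.7872] v=[-1.2846]
Step 4: x=[7.3344] v=[-1.5095]
Step 5: x=[6.8585] v=[-1.5862]
Step 6: x=[6.4063] v=[-1.5072]
Step 7: x=[6.0222] v=[-1.2802]
Step 8: x=[5.7440] v=[-0.9275]
Step 9: x=[5.5989] v=[-0.4837]
Step 10: x=[5.6012] v=[0.0076]
First v>=0 after going negative at step 10, time=3.0000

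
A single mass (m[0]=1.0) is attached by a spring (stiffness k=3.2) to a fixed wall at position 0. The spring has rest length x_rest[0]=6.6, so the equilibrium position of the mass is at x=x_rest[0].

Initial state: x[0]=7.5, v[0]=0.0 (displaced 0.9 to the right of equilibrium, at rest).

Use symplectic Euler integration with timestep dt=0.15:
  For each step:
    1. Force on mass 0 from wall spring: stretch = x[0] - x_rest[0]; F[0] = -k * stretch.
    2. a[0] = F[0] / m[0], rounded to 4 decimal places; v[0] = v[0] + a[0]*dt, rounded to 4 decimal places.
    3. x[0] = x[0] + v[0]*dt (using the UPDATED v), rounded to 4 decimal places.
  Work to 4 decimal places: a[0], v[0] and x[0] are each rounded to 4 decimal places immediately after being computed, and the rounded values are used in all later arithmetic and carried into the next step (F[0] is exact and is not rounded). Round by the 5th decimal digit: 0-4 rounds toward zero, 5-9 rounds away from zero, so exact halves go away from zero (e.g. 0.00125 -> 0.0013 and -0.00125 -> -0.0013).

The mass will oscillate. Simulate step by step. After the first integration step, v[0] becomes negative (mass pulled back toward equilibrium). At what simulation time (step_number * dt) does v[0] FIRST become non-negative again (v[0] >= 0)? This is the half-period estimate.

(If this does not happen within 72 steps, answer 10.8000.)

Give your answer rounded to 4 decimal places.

Answer: 1.8000

Derivation:
Step 0: x=[7.5000] v=[0.0000]
Step 1: x=[7.4352] v=[-0.4320]
Step 2: x=[7.3103] v=[-0.8329]
Step 3: x=[7.1342] v=[-1.1739]
Step 4: x=[6.9197] v=[-1.4303]
Step 5: x=[6.6821] v=[-1.5838]
Step 6: x=[6.4386] v=[-1.6232]
Step 7: x=[6.2067] v=[-1.5457]
Step 8: x=[6.0032] v=[-1.3569]
Step 9: x=[5.8426] v=[-1.0704]
Step 10: x=[5.7366] v=[-0.7068]
Step 11: x=[5.6927] v=[-0.2924]
Step 12: x=[5.7142] v=[0.1431]
First v>=0 after going negative at step 12, time=1.8000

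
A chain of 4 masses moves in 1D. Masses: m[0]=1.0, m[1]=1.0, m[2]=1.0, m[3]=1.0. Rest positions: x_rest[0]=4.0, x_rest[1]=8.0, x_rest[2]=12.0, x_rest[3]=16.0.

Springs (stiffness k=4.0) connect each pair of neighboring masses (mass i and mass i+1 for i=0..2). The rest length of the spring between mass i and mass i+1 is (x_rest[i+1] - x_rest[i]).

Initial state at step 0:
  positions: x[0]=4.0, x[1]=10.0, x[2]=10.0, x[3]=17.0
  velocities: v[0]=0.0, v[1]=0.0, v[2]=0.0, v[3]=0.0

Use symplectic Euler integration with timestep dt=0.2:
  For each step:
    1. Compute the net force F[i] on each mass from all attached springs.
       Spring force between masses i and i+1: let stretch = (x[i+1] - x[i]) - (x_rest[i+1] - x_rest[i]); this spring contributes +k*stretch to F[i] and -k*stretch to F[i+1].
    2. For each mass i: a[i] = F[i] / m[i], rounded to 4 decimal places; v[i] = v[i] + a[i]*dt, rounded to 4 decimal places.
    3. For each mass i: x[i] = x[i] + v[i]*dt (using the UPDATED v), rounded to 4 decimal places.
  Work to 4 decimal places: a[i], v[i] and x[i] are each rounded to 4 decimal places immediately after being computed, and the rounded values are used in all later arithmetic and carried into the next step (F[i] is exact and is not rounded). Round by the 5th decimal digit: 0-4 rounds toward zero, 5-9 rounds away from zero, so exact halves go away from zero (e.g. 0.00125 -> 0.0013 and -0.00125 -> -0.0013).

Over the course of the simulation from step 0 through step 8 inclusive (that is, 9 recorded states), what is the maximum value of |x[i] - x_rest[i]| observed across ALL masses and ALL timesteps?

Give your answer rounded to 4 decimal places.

Step 0: x=[4.0000 10.0000 10.0000 17.0000] v=[0.0000 0.0000 0.0000 0.0000]
Step 1: x=[4.3200 9.0400 11.1200 16.5200] v=[1.6000 -4.8000 5.6000 -2.4000]
Step 2: x=[4.7552 7.6576 12.7712 15.8160] v=[2.1760 -6.9120 8.2560 -3.5200]
Step 3: x=[5.0148 6.6290 14.0914 15.2648] v=[1.2979 -5.1430 6.6010 -2.7558]
Step 4: x=[4.8927 6.5361 14.4054 15.1659] v=[-0.6107 -0.4644 1.5698 -0.4945]
Step 5: x=[4.3935 7.4394 13.5820 15.5853] v=[-2.4960 4.5163 -4.1172 2.0971]
Step 6: x=[3.7416 8.8381 12.0963 16.3242] v=[-3.2593 6.9937 -7.4286 3.6945]
Step 7: x=[3.2652 9.9427 10.7657 17.0266] v=[-2.3821 5.5231 -6.6528 3.5122]
Step 8: x=[3.2172 10.1106 10.3052 17.3673] v=[-0.2401 0.8395 -2.3025 1.7035]
Max displacement = 2.4054

Answer: 2.4054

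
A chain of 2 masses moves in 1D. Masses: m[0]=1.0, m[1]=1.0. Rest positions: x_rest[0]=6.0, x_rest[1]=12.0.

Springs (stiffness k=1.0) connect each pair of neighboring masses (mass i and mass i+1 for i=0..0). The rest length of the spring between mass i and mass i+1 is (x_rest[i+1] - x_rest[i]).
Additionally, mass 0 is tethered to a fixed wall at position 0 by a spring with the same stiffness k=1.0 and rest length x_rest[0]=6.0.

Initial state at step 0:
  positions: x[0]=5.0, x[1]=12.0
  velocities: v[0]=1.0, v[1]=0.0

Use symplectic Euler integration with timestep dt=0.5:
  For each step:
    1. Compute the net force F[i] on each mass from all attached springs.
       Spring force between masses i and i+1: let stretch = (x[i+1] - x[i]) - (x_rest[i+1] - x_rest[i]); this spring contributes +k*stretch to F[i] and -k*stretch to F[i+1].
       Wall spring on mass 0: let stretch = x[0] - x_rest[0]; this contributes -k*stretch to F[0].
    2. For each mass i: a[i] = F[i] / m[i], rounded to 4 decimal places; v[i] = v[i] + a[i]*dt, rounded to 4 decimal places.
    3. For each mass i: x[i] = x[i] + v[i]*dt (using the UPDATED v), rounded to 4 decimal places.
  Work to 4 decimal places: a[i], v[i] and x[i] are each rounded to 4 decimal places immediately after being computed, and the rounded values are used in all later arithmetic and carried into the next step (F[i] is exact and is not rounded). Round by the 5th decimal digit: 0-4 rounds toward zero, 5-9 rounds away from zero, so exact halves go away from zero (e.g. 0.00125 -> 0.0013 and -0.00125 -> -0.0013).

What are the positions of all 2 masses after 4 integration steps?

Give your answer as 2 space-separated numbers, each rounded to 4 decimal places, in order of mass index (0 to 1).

Answer: 6.9376 12.2696

Derivation:
Step 0: x=[5.0000 12.0000] v=[1.0000 0.0000]
Step 1: x=[6.0000 11.7500] v=[2.0000 -0.5000]
Step 2: x=[6.9375 11.5625] v=[1.8750 -0.3750]
Step 3: x=[7.2969 11.7188] v=[0.7188 0.3125]
Step 4: x=[6.9376 12.2696] v=[-0.7187 1.1016]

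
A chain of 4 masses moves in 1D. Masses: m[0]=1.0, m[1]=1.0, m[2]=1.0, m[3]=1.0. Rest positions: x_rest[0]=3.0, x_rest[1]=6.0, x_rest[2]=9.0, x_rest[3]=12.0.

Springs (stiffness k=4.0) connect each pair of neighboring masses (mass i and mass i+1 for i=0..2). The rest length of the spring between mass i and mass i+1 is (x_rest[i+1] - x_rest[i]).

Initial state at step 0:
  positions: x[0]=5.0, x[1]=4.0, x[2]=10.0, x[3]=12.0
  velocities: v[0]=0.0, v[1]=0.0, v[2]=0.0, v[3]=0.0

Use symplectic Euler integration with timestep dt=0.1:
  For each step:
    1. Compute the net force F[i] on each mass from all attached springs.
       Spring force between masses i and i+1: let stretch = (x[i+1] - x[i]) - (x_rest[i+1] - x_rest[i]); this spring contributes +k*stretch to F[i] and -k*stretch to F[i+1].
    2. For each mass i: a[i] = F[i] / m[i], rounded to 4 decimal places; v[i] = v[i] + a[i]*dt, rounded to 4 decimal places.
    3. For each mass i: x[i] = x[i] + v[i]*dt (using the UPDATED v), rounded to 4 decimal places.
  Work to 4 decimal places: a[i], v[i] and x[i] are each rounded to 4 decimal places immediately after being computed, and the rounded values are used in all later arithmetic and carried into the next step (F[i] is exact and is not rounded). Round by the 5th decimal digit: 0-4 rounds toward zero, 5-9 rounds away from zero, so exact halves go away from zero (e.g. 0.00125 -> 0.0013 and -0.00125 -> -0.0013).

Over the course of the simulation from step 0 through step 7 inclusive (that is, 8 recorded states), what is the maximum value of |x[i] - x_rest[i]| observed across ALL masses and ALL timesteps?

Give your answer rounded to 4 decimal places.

Answer: 2.2653

Derivation:
Step 0: x=[5.0000 4.0000 10.0000 12.0000] v=[0.0000 0.0000 0.0000 0.0000]
Step 1: x=[4.8400 4.2800 9.8400 12.0400] v=[-1.6000 2.8000 -1.6000 0.4000]
Step 2: x=[4.5376 4.8048 9.5456 12.1120] v=[-3.0240 5.2480 -2.9440 0.7200]
Step 3: x=[4.1259 5.5085 9.1642 12.2013] v=[-4.1171 7.0374 -3.8138 0.8934]
Step 4: x=[3.6495 6.3032 8.7581 12.2892] v=[-4.7641 7.9466 -4.0612 0.8786]
Step 5: x=[3.1592 7.0899 8.3950 12.3558] v=[-4.9026 7.8671 -3.6307 0.6662]
Step 6: x=[2.7062 7.7716 8.1382 12.3840] v=[-4.5303 6.8169 -2.5684 0.2819]
Step 7: x=[2.3358 8.2653 8.0365 12.3624] v=[-3.7041 4.9374 -1.0167 -0.2164]
Max displacement = 2.2653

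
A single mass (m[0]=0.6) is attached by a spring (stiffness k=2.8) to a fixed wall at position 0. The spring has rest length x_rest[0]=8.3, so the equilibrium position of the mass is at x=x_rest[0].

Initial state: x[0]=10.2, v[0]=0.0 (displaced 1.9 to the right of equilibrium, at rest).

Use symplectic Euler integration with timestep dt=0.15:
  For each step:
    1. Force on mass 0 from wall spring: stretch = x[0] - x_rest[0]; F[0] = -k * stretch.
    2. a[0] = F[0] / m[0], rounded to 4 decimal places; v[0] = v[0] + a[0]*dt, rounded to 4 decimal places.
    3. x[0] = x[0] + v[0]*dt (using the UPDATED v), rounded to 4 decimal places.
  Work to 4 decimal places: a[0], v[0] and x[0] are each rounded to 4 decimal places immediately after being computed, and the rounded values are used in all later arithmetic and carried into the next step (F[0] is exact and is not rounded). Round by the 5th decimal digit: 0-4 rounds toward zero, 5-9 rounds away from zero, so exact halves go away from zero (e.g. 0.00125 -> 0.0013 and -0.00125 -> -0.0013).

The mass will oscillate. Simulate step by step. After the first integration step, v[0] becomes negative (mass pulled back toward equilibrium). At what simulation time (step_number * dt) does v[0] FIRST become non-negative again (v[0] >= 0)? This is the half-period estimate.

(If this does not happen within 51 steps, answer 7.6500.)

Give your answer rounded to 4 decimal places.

Answer: 1.5000

Derivation:
Step 0: x=[10.2000] v=[0.0000]
Step 1: x=[10.0005] v=[-1.3300]
Step 2: x=[9.6224] v=[-2.5204]
Step 3: x=[9.1055] v=[-3.4461]
Step 4: x=[8.5040] v=[-4.0100]
Step 5: x=[7.8811] v=[-4.1528]
Step 6: x=[7.3022] v=[-3.8596]
Step 7: x=[6.8280] v=[-3.1611]
Step 8: x=[6.5084] v=[-2.1307]
Step 9: x=[6.3769] v=[-0.8766]
Step 10: x=[6.4473] v=[0.4696]
First v>=0 after going negative at step 10, time=1.5000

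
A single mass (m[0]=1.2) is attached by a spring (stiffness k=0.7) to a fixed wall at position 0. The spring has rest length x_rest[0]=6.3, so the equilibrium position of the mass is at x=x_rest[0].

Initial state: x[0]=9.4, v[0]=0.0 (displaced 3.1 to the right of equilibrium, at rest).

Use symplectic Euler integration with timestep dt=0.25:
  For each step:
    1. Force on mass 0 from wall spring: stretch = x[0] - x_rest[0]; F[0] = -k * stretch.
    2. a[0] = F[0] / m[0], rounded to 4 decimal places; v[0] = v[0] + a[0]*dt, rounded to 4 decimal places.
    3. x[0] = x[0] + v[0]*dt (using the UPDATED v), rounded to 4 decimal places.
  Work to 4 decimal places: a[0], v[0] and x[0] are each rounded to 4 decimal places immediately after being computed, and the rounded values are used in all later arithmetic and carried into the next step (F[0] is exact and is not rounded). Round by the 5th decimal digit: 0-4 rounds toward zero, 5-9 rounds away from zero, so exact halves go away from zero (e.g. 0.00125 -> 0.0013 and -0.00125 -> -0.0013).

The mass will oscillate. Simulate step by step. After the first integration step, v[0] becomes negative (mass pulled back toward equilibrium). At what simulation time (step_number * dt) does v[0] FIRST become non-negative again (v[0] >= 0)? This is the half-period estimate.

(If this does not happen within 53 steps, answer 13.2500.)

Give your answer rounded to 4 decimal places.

Step 0: x=[9.4000] v=[0.0000]
Step 1: x=[9.2870] v=[-0.4521]
Step 2: x=[9.0651] v=[-0.8877]
Step 3: x=[8.7424] v=[-1.2910]
Step 4: x=[8.3306] v=[-1.6472]
Step 5: x=[7.8448] v=[-1.9433]
Step 6: x=[7.3027] v=[-2.1686]
Step 7: x=[6.7240] v=[-2.3148]
Step 8: x=[6.1299] v=[-2.3766]
Step 9: x=[5.5420] v=[-2.3518]
Step 10: x=[4.9817] v=[-2.2413]
Step 11: x=[4.4694] v=[-2.0491]
Step 12: x=[4.0239] v=[-1.7821]
Step 13: x=[3.6614] v=[-1.4502]
Step 14: x=[3.3951] v=[-1.0654]
Step 15: x=[3.2347] v=[-0.6418]
Step 16: x=[3.1860] v=[-0.1948]
Step 17: x=[3.2508] v=[0.2593]
First v>=0 after going negative at step 17, time=4.2500

Answer: 4.2500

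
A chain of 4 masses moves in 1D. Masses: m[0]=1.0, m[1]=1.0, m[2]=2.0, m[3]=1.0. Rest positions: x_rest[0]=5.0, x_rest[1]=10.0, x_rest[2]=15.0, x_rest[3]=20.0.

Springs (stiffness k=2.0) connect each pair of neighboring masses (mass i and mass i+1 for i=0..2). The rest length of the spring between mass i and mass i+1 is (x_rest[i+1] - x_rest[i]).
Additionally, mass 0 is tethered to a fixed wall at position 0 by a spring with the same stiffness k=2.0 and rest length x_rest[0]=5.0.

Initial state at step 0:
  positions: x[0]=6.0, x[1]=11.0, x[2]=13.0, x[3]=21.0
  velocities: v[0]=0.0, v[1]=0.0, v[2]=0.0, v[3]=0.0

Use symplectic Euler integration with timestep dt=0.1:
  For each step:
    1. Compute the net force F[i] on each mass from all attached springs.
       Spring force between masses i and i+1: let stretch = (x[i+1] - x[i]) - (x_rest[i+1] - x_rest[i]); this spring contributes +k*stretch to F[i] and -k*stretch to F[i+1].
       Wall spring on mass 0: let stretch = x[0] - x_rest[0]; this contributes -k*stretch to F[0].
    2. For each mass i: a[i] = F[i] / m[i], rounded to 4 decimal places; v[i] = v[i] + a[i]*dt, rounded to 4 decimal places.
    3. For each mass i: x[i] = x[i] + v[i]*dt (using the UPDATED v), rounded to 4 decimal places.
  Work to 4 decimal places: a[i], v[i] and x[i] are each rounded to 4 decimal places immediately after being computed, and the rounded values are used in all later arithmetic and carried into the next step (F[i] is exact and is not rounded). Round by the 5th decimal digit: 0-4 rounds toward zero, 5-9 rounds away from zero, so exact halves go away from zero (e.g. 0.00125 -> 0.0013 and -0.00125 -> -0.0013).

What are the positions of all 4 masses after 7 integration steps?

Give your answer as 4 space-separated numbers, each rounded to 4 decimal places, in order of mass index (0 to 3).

Answer: 5.4053 9.6863 14.3987 19.6029

Derivation:
Step 0: x=[6.0000 11.0000 13.0000 21.0000] v=[0.0000 0.0000 0.0000 0.0000]
Step 1: x=[5.9800 10.9400 13.0600 20.9400] v=[-0.2000 -0.6000 0.6000 -0.6000]
Step 2: x=[5.9396 10.8232 13.1776 20.8224] v=[-0.4040 -1.1680 1.1760 -1.1760]
Step 3: x=[5.8781 10.6558 13.3481 20.6519] v=[-0.6152 -1.6738 1.7050 -1.7050]
Step 4: x=[5.7946 10.4467 13.5647 20.4353] v=[-0.8353 -2.0909 2.1662 -2.1658]
Step 5: x=[5.6882 10.2069 13.8189 20.1813] v=[-1.0638 -2.3977 2.5415 -2.5399]
Step 6: x=[5.5584 9.9490 14.1006 19.9001] v=[-1.2977 -2.5790 2.8165 -2.8124]
Step 7: x=[5.4053 9.6863 14.3987 19.6029] v=[-1.5313 -2.6268 2.9813 -2.9723]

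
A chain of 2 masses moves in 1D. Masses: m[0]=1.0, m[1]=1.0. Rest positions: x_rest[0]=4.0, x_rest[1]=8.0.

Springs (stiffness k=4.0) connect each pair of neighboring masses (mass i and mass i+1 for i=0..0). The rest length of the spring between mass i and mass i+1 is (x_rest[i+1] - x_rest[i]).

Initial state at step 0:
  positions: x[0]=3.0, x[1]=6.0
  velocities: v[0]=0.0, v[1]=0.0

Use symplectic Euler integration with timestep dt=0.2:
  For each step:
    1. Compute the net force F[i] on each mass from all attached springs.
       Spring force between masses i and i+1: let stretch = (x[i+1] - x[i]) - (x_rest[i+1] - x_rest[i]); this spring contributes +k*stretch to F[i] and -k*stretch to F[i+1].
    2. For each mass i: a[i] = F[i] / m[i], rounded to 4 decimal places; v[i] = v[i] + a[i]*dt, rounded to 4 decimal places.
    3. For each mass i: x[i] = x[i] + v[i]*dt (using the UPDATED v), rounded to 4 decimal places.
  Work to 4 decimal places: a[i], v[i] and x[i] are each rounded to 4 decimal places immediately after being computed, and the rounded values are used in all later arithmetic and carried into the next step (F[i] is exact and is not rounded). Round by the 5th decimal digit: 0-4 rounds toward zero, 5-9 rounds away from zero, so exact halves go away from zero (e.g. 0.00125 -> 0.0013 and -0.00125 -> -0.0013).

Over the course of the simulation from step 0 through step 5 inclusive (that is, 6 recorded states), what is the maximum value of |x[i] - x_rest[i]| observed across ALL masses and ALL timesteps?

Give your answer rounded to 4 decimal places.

Step 0: x=[3.0000 6.0000] v=[0.0000 0.0000]
Step 1: x=[2.8400 6.1600] v=[-0.8000 0.8000]
Step 2: x=[2.5712 6.4288] v=[-1.3440 1.3440]
Step 3: x=[2.2796 6.7204] v=[-1.4579 1.4579]
Step 4: x=[2.0585 6.9415] v=[-1.1053 1.1053]
Step 5: x=[1.9787 7.0213] v=[-0.3989 0.3989]
Max displacement = 2.0213

Answer: 2.0213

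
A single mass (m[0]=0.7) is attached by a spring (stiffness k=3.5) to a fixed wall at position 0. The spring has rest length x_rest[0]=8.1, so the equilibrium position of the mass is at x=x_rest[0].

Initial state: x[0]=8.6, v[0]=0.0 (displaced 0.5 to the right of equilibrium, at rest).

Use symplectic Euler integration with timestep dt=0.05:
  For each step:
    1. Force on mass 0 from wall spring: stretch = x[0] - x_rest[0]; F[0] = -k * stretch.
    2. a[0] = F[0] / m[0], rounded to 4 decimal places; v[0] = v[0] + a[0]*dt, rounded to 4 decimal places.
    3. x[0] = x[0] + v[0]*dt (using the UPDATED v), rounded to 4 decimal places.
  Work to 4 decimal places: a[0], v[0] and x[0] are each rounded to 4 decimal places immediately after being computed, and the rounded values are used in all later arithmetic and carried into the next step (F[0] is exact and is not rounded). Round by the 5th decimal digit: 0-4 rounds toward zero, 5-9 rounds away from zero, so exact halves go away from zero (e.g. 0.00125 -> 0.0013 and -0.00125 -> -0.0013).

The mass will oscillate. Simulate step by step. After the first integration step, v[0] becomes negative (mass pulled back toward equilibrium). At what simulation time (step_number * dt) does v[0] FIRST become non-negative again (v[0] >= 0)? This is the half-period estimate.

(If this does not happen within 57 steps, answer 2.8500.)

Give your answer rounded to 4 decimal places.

Answer: 1.4500

Derivation:
Step 0: x=[8.6000] v=[0.0000]
Step 1: x=[8.5938] v=[-0.1250]
Step 2: x=[8.5814] v=[-0.2485]
Step 3: x=[8.5630] v=[-0.3689]
Step 4: x=[8.5388] v=[-0.4847]
Step 5: x=[8.5091] v=[-0.5944]
Step 6: x=[8.4743] v=[-0.6967]
Step 7: x=[8.4348] v=[-0.7903]
Step 8: x=[8.3911] v=[-0.8740]
Step 9: x=[8.3438] v=[-0.9468]
Step 10: x=[8.2934] v=[-1.0078]
Step 11: x=[8.2406] v=[-1.0562]
Step 12: x=[8.1860] v=[-1.0914]
Step 13: x=[8.1304] v=[-1.1129]
Step 14: x=[8.0744] v=[-1.1205]
Step 15: x=[8.0187] v=[-1.1141]
Step 16: x=[7.9640] v=[-1.0938]
Step 17: x=[7.9110] v=[-1.0598]
Step 18: x=[7.8604] v=[-1.0126]
Step 19: x=[7.8128] v=[-0.9527]
Step 20: x=[7.7688] v=[-0.8809]
Step 21: x=[7.7289] v=[-0.7981]
Step 22: x=[7.6936] v=[-0.7053]
Step 23: x=[7.6634] v=[-0.6037]
Step 24: x=[7.6387] v=[-0.4946]
Step 25: x=[7.6197] v=[-0.3793]
Step 26: x=[7.6067] v=[-0.2592]
Step 27: x=[7.5999] v=[-0.1359]
Step 28: x=[7.5994] v=[-0.0109]
Step 29: x=[7.6051] v=[0.1143]
First v>=0 after going negative at step 29, time=1.4500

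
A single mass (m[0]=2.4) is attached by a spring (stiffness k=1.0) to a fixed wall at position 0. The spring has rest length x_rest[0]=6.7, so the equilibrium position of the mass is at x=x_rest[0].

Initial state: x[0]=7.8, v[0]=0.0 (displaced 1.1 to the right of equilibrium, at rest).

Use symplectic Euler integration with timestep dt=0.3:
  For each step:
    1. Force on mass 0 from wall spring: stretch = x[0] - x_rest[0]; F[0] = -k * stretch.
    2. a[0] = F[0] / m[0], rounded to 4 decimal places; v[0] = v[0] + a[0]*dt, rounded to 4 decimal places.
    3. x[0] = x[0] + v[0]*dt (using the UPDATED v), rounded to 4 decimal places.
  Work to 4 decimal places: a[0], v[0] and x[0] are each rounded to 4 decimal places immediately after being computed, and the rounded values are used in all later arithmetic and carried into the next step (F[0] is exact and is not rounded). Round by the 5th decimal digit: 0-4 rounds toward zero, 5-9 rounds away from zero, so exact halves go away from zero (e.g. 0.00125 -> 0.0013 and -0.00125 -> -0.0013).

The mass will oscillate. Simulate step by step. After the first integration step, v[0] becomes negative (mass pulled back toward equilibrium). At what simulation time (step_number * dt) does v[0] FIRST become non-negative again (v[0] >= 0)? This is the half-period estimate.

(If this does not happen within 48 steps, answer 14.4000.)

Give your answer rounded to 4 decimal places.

Answer: 5.1000

Derivation:
Step 0: x=[7.8000] v=[0.0000]
Step 1: x=[7.7588] v=[-0.1375]
Step 2: x=[7.6778] v=[-0.2699]
Step 3: x=[7.5602] v=[-0.3921]
Step 4: x=[7.4103] v=[-0.4996]
Step 5: x=[7.2338] v=[-0.5884]
Step 6: x=[7.0373] v=[-0.6551]
Step 7: x=[6.8281] v=[-0.6973]
Step 8: x=[6.6141] v=[-0.7133]
Step 9: x=[6.4033] v=[-0.7026]
Step 10: x=[6.2037] v=[-0.6655]
Step 11: x=[6.0227] v=[-0.6035]
Step 12: x=[5.8671] v=[-0.5188]
Step 13: x=[5.7427] v=[-0.4147]
Step 14: x=[5.6542] v=[-0.2950]
Step 15: x=[5.6049] v=[-0.1643]
Step 16: x=[5.5967] v=[-0.0274]
Step 17: x=[5.6299] v=[0.1105]
First v>=0 after going negative at step 17, time=5.1000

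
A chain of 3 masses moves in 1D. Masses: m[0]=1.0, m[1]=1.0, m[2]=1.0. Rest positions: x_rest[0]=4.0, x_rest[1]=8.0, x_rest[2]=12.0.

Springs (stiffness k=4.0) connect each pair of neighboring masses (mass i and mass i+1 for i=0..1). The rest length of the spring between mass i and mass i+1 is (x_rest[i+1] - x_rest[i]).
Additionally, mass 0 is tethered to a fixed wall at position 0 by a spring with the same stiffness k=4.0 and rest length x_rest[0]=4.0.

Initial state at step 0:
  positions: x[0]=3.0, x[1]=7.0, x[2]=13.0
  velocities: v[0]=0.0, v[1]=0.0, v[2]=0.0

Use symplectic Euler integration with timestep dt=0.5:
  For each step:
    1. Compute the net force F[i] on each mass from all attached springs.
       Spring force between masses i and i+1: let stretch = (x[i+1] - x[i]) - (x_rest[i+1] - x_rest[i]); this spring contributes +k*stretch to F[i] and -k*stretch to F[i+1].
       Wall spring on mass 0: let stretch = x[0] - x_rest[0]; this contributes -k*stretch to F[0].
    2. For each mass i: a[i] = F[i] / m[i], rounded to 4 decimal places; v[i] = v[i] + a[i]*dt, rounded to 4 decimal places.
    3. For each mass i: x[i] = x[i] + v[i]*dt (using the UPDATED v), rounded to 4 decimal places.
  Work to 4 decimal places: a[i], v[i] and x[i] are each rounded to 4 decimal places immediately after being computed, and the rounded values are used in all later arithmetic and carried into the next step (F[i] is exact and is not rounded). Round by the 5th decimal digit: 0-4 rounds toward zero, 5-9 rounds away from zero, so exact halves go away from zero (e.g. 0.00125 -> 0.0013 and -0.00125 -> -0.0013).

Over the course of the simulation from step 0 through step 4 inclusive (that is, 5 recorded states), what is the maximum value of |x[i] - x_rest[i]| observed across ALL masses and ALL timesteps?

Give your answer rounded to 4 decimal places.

Step 0: x=[3.0000 7.0000 13.0000] v=[0.0000 0.0000 0.0000]
Step 1: x=[4.0000 9.0000 11.0000] v=[2.0000 4.0000 -4.0000]
Step 2: x=[6.0000 8.0000 11.0000] v=[4.0000 -2.0000 0.0000]
Step 3: x=[4.0000 8.0000 12.0000] v=[-4.0000 0.0000 2.0000]
Step 4: x=[2.0000 8.0000 13.0000] v=[-4.0000 0.0000 2.0000]
Max displacement = 2.0000

Answer: 2.0000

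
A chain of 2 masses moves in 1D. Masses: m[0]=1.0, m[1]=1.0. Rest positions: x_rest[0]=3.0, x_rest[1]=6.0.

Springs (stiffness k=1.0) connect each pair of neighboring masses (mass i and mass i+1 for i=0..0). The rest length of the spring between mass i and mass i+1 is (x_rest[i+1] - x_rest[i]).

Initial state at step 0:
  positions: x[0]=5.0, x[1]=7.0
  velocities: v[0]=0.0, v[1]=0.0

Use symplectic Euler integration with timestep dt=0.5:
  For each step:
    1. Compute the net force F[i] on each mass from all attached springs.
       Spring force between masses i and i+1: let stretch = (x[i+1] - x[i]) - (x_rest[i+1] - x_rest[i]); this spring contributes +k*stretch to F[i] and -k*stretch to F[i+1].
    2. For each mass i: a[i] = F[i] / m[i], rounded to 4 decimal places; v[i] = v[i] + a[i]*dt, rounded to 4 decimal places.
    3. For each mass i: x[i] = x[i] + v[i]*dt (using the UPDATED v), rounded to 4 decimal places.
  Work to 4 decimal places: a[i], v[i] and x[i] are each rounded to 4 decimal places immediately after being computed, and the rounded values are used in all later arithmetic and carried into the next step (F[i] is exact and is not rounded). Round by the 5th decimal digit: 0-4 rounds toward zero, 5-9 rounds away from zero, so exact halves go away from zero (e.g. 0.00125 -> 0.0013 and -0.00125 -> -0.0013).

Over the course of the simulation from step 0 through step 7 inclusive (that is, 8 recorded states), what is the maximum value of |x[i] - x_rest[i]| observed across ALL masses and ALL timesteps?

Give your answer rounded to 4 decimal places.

Answer: 2.0313

Derivation:
Step 0: x=[5.0000 7.0000] v=[0.0000 0.0000]
Step 1: x=[4.7500 7.2500] v=[-0.5000 0.5000]
Step 2: x=[4.3750 7.6250] v=[-0.7500 0.7500]
Step 3: x=[4.0625 7.9375] v=[-0.6250 0.6250]
Step 4: x=[3.9688 8.0313] v=[-0.1875 0.1875]
Step 5: x=[4.1407 7.8594] v=[0.3438 -0.3438]
Step 6: x=[4.4923 7.5078] v=[0.7032 -0.7032]
Step 7: x=[4.8478 7.1523] v=[0.7110 -0.7110]
Max displacement = 2.0313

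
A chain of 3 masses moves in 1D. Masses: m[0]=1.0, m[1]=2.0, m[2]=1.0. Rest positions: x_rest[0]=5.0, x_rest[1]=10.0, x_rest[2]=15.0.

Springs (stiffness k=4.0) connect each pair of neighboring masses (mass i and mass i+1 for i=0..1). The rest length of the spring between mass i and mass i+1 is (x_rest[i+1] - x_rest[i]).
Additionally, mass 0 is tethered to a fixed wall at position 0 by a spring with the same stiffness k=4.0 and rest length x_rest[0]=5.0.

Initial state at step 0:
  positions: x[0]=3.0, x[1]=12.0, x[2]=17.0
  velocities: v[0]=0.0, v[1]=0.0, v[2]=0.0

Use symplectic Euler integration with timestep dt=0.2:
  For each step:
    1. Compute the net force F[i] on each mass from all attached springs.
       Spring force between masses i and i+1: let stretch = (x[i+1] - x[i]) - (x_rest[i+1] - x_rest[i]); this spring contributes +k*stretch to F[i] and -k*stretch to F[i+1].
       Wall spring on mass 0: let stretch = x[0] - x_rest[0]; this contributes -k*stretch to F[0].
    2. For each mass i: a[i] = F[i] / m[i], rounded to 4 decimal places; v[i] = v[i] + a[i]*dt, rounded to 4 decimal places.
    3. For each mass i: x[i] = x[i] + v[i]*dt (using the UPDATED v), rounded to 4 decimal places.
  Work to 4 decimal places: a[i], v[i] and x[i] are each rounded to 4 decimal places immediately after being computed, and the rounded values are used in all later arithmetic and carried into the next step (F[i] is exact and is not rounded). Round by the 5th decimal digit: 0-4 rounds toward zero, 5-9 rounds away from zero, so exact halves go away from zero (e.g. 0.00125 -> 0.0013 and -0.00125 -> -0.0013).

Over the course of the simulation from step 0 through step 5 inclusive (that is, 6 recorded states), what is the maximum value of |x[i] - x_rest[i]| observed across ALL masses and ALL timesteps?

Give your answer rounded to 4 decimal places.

Step 0: x=[3.0000 12.0000 17.0000] v=[0.0000 0.0000 0.0000]
Step 1: x=[3.9600 11.6800 17.0000] v=[4.8000 -1.6000 0.0000]
Step 2: x=[5.5216 11.1680 16.9488] v=[7.8080 -2.5600 -0.2560]
Step 3: x=[7.1032 10.6668 16.7727] v=[7.9078 -2.5062 -0.8806]
Step 4: x=[8.1184 10.3689 16.4196] v=[5.0761 -1.4893 -1.7653]
Step 5: x=[8.1948 10.3751 15.8984] v=[0.3818 0.0308 -2.6059]
Max displacement = 3.1948

Answer: 3.1948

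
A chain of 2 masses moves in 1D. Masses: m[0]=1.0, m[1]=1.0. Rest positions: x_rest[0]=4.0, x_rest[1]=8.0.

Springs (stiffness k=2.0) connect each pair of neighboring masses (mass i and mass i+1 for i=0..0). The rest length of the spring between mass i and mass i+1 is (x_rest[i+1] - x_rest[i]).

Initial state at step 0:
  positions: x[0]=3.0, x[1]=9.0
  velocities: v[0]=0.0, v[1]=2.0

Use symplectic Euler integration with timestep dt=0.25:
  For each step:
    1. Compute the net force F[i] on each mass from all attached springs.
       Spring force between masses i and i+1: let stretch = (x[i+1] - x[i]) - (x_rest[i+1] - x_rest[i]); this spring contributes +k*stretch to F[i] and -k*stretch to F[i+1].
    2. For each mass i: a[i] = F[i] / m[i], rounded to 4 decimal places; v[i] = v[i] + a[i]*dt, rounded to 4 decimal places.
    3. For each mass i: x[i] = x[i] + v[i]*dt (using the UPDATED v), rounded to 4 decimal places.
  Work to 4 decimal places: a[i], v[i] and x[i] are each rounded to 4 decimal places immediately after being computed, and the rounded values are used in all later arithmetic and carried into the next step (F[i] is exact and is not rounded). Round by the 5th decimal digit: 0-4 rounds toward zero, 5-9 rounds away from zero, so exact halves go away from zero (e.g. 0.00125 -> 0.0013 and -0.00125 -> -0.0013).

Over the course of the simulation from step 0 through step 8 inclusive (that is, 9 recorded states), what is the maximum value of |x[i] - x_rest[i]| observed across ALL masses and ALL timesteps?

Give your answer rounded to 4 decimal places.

Answer: 2.8232

Derivation:
Step 0: x=[3.0000 9.0000] v=[0.0000 2.0000]
Step 1: x=[3.2500 9.2500] v=[1.0000 1.0000]
Step 2: x=[3.7500 9.2500] v=[2.0000 0.0000]
Step 3: x=[4.4375 9.0625] v=[2.7500 -0.7500]
Step 4: x=[5.2031 8.7969] v=[3.0625 -1.0625]
Step 5: x=[5.9180 8.5821] v=[2.8594 -0.8594]
Step 6: x=[6.4659 8.5342] v=[2.1915 -0.1915]
Step 7: x=[6.7723 8.7278] v=[1.2257 0.7744]
Step 8: x=[6.8232 9.1770] v=[0.2035 1.7967]
Max displacement = 2.8232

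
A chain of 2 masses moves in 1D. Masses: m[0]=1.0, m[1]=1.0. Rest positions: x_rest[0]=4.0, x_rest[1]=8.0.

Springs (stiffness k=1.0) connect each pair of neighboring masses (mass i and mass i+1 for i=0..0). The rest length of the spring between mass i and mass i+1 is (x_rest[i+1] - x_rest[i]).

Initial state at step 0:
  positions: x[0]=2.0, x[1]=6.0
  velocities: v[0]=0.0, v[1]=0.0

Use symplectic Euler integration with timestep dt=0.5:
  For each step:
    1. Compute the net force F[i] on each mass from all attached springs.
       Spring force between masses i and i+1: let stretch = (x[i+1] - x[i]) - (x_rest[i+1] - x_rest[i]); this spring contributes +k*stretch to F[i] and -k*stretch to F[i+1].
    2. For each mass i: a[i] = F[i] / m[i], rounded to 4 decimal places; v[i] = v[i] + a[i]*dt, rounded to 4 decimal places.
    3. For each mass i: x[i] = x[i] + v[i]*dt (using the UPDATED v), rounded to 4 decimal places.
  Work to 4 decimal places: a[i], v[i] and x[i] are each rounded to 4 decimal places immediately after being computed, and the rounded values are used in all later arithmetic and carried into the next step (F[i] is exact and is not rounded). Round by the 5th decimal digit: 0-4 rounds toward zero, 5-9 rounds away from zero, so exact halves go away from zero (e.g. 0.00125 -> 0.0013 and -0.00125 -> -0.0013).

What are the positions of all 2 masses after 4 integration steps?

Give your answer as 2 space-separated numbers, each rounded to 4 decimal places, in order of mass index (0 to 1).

Step 0: x=[2.0000 6.0000] v=[0.0000 0.0000]
Step 1: x=[2.0000 6.0000] v=[0.0000 0.0000]
Step 2: x=[2.0000 6.0000] v=[0.0000 0.0000]
Step 3: x=[2.0000 6.0000] v=[0.0000 0.0000]
Step 4: x=[2.0000 6.0000] v=[0.0000 0.0000]

Answer: 2.0000 6.0000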